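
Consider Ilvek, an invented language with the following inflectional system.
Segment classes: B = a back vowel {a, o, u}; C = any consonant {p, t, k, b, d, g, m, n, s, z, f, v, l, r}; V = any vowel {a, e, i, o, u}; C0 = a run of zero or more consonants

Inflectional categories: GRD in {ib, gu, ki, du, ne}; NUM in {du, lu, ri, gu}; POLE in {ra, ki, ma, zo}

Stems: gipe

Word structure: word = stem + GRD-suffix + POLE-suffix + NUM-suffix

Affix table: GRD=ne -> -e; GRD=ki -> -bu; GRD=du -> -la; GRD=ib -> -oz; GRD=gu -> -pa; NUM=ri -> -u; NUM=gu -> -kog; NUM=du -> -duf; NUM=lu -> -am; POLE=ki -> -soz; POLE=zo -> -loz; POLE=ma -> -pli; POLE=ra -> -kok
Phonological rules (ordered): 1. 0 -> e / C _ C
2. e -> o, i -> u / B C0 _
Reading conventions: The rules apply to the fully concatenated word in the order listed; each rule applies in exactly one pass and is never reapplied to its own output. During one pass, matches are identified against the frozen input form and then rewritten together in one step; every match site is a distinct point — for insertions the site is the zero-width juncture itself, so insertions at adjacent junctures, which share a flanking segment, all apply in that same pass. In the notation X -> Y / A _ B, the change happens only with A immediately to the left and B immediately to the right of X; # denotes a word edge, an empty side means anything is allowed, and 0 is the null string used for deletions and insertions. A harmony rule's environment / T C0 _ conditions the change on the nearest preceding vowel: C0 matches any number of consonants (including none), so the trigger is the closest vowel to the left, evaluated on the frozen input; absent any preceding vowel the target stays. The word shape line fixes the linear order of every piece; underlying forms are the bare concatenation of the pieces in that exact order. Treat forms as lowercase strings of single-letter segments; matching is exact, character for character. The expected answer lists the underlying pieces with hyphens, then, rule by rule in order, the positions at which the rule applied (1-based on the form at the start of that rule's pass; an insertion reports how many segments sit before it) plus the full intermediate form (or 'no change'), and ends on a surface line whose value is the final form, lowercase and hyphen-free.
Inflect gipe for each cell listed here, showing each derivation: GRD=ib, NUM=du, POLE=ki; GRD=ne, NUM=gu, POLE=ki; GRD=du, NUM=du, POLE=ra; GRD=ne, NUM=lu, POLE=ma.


cell GRD=ib, NUM=du, POLE=ki:
underlying: gipe-oz-soz-duf
1. 0 -> e / C _ C: inserts after position(s) 6, 9: gipeozesozeduf
2. e -> o, i -> u / B C0 _: fires at position(s) 7, 11: gipeozosozoduf
surface: gipeozosozoduf

cell GRD=ne, NUM=gu, POLE=ki:
underlying: gipe-e-soz-kog
1. 0 -> e / C _ C: inserts after position(s) 8: gipeesozekog
2. e -> o, i -> u / B C0 _: fires at position(s) 9: gipeesozokog
surface: gipeesozokog

cell GRD=du, NUM=du, POLE=ra:
underlying: gipe-la-kok-duf
1. 0 -> e / C _ C: inserts after position(s) 9: gipelakokeduf
2. e -> o, i -> u / B C0 _: fires at position(s) 10: gipelakokoduf
surface: gipelakokoduf

cell GRD=ne, NUM=lu, POLE=ma:
underlying: gipe-e-pli-am
1. 0 -> e / C _ C: inserts after position(s) 6: gipeepeliam
2. e -> o, i -> u / B C0 _: no change
surface: gipeepeliam


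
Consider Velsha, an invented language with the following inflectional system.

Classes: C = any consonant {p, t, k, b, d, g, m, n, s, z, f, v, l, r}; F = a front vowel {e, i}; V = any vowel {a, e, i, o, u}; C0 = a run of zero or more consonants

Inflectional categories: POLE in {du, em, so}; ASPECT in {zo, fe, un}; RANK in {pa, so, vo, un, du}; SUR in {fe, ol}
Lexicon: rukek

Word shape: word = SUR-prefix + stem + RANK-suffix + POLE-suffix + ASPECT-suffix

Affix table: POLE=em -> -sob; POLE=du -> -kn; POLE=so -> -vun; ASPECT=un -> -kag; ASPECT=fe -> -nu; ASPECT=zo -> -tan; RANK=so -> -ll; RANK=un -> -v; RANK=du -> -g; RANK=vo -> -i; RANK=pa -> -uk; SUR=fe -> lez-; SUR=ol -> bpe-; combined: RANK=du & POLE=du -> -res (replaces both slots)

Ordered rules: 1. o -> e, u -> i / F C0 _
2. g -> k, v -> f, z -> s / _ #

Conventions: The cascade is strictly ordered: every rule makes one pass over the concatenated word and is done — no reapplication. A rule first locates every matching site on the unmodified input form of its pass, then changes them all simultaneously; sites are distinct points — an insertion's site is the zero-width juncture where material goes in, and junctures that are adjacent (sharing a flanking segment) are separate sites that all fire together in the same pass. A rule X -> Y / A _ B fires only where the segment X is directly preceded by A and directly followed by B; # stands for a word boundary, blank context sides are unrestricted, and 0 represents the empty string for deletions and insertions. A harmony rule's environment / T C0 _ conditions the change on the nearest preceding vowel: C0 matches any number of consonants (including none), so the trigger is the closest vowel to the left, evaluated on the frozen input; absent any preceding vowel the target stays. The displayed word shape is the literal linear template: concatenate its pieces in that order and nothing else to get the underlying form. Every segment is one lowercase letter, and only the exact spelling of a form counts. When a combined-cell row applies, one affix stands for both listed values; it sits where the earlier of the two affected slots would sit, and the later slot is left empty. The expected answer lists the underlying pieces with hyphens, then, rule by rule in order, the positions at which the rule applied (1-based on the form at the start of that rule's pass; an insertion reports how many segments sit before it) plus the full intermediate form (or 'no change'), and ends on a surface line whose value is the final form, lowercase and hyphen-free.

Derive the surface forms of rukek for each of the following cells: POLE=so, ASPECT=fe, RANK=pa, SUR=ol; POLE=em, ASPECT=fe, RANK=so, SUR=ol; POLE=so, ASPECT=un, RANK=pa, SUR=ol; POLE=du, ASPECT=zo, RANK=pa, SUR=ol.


cell POLE=so, ASPECT=fe, RANK=pa, SUR=ol:
underlying: bpe-rukek-uk-vun-nu
1. o -> e, u -> i / F C0 _: fires at position(s) 5, 9: bperikekikvunnu
2. g -> k, v -> f, z -> s / _ #: no change
surface: bperikekikvunnu

cell POLE=em, ASPECT=fe, RANK=so, SUR=ol:
underlying: bpe-rukek-ll-sob-nu
1. o -> e, u -> i / F C0 _: fires at position(s) 5, 12: bperikekllsebnu
2. g -> k, v -> f, z -> s / _ #: no change
surface: bperikekllsebnu

cell POLE=so, ASPECT=un, RANK=pa, SUR=ol:
underlying: bpe-rukek-uk-vun-kag
1. o -> e, u -> i / F C0 _: fires at position(s) 5, 9: bperikekikvunkag
2. g -> k, v -> f, z -> s / _ #: fires at position(s) 16: bperikekikvunkak
surface: bperikekikvunkak

cell POLE=du, ASPECT=zo, RANK=pa, SUR=ol:
underlying: bpe-rukek-uk-kn-tan
1. o -> e, u -> i / F C0 _: fires at position(s) 5, 9: bperikekikkntan
2. g -> k, v -> f, z -> s / _ #: no change
surface: bperikekikkntan


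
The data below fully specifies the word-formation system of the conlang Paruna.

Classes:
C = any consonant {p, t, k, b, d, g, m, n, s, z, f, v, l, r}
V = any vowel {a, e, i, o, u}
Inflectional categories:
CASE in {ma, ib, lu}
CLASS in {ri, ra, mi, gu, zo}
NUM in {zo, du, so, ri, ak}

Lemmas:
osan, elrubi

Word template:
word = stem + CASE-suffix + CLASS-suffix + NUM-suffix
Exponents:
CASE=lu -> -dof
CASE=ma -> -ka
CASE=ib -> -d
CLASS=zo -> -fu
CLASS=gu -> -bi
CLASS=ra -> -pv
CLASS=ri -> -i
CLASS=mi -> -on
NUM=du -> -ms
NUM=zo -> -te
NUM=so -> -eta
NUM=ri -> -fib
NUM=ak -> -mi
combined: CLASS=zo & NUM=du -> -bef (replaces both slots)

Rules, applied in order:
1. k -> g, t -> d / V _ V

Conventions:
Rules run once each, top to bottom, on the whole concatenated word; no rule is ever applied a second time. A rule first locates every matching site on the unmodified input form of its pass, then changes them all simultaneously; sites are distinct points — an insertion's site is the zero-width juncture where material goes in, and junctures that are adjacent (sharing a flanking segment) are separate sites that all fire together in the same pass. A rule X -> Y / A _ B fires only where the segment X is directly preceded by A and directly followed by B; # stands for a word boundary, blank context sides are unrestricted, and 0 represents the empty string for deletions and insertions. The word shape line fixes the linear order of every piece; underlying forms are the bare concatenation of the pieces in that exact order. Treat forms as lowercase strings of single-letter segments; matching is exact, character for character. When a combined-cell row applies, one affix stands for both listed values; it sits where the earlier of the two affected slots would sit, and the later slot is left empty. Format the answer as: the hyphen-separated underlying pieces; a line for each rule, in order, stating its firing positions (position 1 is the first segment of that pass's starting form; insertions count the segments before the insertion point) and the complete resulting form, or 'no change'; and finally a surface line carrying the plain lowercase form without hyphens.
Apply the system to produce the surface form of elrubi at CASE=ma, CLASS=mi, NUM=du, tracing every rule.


underlying: elrubi-ka-on-ms
1. k -> g, t -> d / V _ V: fires at position(s) 7: elrubigaonms
surface: elrubigaonms


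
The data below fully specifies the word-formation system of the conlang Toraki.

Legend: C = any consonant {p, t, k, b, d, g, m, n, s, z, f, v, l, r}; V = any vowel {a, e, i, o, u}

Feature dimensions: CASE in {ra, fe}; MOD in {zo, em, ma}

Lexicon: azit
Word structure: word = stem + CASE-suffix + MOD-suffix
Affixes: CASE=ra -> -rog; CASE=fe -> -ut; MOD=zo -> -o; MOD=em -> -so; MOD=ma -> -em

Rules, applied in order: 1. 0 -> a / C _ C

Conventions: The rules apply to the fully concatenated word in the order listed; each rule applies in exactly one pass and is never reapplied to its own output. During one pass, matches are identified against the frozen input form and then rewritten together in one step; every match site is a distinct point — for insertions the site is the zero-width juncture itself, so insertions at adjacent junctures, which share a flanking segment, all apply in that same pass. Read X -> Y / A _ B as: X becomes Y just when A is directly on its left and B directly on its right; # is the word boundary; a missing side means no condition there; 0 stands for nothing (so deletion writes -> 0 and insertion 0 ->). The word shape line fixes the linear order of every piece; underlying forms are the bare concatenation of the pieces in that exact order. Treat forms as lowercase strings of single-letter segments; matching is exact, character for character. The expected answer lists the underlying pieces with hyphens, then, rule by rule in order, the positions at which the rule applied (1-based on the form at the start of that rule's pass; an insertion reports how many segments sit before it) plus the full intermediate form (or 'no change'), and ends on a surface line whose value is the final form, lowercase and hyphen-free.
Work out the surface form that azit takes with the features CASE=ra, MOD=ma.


underlying: azit-rog-em
1. 0 -> a / C _ C: inserts after position(s) 4: azitarogem
surface: azitarogem


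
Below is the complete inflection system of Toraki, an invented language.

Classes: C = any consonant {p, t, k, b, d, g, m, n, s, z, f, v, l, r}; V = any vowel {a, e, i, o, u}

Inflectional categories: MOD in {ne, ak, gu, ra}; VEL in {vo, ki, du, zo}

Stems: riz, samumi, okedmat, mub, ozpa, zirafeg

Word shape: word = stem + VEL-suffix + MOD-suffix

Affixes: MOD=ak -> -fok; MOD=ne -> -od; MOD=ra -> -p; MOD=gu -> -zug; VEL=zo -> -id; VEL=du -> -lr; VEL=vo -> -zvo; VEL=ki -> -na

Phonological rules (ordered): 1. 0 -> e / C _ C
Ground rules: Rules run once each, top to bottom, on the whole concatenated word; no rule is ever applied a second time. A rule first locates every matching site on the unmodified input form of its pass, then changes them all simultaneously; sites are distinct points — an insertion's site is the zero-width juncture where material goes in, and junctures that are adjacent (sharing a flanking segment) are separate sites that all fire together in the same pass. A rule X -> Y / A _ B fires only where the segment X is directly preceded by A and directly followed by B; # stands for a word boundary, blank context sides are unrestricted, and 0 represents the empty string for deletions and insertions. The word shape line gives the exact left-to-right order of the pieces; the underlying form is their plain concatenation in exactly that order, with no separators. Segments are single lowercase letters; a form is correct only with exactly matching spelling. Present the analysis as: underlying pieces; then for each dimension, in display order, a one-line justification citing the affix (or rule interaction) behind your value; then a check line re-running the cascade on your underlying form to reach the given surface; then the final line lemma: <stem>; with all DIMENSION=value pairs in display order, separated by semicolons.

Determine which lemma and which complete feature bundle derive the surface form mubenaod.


underlying: mub-na-od
MOD=ne - signalled by the affix -od
VEL=ki - signalled by the affix -na
check: mubnaod -> mubenaod
lemma: mub; MOD=ne; VEL=ki


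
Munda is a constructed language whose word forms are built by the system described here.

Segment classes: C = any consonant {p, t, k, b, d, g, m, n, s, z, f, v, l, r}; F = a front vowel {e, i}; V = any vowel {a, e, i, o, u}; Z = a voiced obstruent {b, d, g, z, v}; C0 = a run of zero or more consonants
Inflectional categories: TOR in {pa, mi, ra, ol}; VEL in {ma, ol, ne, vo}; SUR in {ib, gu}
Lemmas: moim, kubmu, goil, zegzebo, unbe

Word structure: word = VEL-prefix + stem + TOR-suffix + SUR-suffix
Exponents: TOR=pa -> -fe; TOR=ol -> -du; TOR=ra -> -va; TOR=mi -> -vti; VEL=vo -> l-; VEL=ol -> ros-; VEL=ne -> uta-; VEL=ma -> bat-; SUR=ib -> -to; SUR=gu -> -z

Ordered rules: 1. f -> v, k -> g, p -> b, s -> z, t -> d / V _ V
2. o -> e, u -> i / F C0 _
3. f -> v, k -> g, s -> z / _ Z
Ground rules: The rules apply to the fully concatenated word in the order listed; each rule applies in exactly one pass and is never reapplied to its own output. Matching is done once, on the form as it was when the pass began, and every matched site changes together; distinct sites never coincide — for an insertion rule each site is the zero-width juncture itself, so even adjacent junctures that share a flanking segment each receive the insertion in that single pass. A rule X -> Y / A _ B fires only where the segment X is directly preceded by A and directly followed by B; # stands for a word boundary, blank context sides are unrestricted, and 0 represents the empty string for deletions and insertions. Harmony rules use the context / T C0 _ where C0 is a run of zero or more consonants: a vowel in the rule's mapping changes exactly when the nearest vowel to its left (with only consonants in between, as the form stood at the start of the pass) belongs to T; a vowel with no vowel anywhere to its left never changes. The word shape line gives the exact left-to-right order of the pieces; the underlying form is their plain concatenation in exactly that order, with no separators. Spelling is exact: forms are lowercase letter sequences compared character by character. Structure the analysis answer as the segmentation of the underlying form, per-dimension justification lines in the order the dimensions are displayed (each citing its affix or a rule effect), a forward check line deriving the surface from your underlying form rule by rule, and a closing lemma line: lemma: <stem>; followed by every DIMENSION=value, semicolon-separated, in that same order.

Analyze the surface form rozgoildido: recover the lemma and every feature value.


underlying: ros-goil-du-to
TOR=ol - signalled by the affix -du
VEL=ol - signalled by the affix ros-
SUR=ib - signalled by the affix -to
check: rosgoilduto -> rosgoildudo -> rosgoildido -> rozgoildido
lemma: goil; TOR=ol; VEL=ol; SUR=ib


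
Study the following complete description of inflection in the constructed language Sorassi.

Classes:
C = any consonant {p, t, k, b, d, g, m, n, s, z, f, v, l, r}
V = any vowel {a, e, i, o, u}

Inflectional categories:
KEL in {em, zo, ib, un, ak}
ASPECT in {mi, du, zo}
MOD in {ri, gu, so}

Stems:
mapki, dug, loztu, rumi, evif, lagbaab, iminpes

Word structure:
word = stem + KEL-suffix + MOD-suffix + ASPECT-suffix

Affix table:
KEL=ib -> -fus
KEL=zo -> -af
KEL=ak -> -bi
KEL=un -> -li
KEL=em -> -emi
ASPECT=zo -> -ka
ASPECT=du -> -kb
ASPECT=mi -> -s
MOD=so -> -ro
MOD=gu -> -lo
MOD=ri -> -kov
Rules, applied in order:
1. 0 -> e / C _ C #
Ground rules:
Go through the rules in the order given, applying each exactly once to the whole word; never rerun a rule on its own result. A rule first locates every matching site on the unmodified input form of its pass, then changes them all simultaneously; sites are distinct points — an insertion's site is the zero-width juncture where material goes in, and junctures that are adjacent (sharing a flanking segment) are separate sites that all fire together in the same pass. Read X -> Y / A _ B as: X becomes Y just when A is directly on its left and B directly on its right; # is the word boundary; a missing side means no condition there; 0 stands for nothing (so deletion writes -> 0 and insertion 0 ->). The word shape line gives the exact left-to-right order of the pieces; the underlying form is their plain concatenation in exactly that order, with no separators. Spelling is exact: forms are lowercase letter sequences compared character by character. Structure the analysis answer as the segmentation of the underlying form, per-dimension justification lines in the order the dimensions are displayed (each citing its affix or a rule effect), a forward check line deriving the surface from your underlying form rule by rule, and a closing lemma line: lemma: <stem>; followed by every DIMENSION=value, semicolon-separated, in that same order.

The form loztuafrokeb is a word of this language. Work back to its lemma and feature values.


underlying: loztu-af-ro-kb
KEL=zo - signalled by the affix -af
ASPECT=du - signalled by the affix -kb
MOD=so - signalled by the affix -ro
check: loztuafrokb -> loztuafrokeb
lemma: loztu; KEL=zo; ASPECT=du; MOD=so


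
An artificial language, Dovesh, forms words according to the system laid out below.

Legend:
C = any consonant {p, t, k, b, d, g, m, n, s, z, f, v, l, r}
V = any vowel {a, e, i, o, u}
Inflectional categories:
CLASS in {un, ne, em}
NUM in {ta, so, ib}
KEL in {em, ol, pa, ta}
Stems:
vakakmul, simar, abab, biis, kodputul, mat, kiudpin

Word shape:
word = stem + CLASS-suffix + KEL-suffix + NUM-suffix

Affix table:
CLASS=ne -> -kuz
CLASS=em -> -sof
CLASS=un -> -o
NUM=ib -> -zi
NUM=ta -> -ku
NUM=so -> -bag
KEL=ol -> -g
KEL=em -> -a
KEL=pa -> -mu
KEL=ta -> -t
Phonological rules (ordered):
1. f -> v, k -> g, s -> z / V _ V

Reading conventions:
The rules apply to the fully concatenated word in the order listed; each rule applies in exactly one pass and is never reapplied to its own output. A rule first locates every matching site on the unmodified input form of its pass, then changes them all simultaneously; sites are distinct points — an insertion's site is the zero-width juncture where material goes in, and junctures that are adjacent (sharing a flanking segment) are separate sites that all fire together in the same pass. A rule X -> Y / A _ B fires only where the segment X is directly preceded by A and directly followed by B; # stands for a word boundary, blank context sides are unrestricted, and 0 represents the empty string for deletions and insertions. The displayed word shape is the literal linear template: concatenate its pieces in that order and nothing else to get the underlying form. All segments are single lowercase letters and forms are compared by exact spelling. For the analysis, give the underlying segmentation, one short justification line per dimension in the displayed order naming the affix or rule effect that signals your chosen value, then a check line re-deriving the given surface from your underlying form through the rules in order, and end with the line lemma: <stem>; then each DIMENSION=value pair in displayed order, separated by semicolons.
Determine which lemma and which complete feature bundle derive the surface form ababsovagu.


underlying: abab-sof-a-ku
CLASS=em - signalled by the affix -sof
NUM=ta - signalled by the affix -ku
KEL=em - signalled by the affix -a
check: ababsofaku -> ababsovagu
lemma: abab; CLASS=em; NUM=ta; KEL=em


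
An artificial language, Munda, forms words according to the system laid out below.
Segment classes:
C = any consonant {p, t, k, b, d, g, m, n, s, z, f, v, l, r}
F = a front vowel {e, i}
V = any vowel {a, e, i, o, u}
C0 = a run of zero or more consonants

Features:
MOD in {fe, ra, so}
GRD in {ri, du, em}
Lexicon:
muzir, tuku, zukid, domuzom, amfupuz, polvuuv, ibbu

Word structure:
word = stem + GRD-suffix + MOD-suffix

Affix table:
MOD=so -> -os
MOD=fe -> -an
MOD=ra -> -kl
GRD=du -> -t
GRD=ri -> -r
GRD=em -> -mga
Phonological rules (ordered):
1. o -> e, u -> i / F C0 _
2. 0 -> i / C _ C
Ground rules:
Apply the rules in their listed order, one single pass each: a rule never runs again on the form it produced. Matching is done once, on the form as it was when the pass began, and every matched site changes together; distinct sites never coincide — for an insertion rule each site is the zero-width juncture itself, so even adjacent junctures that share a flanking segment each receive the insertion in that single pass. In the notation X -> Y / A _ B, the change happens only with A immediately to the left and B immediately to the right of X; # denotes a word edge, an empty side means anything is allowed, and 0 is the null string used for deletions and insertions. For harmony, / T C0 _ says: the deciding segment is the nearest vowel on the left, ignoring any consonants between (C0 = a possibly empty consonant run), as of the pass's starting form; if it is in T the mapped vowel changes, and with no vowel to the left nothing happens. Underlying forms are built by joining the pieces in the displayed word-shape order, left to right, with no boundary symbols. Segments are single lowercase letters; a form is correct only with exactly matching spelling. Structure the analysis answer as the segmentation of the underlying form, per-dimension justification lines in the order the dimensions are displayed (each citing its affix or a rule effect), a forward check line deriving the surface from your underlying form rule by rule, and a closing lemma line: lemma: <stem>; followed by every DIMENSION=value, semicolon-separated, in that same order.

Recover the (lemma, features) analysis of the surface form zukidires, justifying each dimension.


underlying: zukid-r-os
MOD=so - signalled by the affix -os
GRD=ri - signalled by the affix -r
check: zukidros -> zukidres -> zukidires
lemma: zukid; MOD=so; GRD=ri


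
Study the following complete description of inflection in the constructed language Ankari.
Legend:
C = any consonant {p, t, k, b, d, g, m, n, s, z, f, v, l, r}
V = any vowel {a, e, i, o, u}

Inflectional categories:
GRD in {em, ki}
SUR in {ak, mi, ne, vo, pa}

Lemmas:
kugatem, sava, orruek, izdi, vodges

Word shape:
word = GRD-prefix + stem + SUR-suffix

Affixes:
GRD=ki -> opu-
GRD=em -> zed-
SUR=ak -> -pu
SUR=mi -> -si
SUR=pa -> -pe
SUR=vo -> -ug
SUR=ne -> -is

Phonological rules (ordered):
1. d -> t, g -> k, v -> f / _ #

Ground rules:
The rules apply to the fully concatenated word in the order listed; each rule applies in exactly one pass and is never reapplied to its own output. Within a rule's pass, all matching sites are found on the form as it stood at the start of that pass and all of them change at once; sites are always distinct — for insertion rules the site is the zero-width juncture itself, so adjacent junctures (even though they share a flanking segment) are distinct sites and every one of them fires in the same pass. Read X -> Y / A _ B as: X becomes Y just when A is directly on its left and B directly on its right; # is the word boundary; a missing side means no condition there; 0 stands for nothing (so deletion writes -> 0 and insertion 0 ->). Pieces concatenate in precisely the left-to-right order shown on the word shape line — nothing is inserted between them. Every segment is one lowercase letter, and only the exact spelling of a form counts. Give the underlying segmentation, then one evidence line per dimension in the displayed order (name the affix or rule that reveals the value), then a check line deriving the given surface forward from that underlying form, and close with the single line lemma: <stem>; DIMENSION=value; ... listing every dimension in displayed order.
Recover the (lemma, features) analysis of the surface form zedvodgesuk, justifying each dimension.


underlying: zed-vodges-ug
GRD=em - signalled by the affix zed-
SUR=vo - signalled by the affix -ug
check: zedvodgesug -> zedvodgesuk
lemma: vodges; GRD=em; SUR=vo


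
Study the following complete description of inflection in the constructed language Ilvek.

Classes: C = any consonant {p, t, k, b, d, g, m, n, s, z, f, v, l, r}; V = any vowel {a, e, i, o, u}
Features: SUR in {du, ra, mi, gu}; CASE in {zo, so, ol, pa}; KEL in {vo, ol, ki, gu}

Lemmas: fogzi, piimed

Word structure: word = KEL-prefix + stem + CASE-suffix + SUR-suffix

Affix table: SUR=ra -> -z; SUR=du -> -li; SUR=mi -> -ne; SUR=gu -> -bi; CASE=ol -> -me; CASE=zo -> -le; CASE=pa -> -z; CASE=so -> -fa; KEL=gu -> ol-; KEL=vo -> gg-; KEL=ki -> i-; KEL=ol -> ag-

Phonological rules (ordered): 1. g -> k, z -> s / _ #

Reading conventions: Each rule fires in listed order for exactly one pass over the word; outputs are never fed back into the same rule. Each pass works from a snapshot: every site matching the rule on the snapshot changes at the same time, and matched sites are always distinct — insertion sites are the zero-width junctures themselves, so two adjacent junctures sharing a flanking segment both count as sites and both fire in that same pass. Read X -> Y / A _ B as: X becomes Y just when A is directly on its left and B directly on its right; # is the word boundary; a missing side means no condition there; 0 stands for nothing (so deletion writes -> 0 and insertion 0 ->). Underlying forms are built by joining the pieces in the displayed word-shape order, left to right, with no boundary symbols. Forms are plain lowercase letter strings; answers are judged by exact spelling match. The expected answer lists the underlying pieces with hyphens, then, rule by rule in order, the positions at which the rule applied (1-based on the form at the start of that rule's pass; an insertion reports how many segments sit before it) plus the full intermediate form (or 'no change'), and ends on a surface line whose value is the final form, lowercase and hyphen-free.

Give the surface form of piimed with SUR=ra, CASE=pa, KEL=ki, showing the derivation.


underlying: i-piimed-z-z
1. g -> k, z -> s / _ #: fires at position(s) 9: ipiimedzs
surface: ipiimedzs


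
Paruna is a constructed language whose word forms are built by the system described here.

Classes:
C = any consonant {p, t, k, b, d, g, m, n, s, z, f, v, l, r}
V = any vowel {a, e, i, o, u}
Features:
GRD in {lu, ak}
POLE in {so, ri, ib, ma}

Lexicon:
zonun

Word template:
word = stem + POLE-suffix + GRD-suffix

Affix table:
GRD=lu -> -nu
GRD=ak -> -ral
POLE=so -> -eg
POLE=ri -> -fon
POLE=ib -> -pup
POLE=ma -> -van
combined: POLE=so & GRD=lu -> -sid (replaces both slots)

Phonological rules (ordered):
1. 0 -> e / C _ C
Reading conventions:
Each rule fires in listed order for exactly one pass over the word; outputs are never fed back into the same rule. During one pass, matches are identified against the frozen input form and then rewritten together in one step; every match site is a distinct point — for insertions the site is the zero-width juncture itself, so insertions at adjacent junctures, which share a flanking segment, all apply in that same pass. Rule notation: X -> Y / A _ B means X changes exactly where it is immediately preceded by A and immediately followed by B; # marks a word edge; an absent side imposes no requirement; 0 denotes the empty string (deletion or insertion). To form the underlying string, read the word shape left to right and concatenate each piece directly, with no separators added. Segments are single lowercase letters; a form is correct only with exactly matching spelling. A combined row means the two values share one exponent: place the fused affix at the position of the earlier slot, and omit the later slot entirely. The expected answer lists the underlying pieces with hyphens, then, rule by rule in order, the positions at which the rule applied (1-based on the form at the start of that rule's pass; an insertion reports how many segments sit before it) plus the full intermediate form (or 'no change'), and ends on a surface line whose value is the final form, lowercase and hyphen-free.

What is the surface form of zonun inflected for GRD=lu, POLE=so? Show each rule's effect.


underlying: zonun-sid
1. 0 -> e / C _ C: inserts after position(s) 5: zonunesid
surface: zonunesid


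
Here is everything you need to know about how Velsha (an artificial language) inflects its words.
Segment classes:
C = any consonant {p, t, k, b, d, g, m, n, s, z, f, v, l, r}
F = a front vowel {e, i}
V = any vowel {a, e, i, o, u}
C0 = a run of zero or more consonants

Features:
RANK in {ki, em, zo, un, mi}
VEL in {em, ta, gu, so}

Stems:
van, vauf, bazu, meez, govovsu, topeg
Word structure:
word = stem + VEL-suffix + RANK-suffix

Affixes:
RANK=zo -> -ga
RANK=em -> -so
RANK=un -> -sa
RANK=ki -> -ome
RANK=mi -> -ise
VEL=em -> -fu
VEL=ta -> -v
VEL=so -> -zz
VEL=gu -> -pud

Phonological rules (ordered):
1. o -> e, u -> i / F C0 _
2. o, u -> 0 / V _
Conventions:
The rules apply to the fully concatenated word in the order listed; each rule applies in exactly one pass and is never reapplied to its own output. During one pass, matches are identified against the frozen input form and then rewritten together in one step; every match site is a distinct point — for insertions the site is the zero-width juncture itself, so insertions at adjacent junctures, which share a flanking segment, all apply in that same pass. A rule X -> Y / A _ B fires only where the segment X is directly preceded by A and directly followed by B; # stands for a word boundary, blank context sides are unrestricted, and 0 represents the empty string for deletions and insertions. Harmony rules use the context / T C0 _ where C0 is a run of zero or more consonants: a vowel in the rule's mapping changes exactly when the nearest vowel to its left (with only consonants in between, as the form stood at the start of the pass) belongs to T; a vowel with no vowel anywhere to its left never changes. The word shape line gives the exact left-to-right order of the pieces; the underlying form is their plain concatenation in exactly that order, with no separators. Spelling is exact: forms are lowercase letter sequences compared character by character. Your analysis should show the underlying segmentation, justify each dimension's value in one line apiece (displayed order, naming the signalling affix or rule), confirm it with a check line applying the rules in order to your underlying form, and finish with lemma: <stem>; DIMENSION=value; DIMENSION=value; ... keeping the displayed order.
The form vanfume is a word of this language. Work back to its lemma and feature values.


underlying: van-fu-ome
RANK=ki - signalled by the affix -ome
VEL=em - signalled by the affix -fu
check: vanfuome -> vanfuome -> vanfume
lemma: van; RANK=ki; VEL=em


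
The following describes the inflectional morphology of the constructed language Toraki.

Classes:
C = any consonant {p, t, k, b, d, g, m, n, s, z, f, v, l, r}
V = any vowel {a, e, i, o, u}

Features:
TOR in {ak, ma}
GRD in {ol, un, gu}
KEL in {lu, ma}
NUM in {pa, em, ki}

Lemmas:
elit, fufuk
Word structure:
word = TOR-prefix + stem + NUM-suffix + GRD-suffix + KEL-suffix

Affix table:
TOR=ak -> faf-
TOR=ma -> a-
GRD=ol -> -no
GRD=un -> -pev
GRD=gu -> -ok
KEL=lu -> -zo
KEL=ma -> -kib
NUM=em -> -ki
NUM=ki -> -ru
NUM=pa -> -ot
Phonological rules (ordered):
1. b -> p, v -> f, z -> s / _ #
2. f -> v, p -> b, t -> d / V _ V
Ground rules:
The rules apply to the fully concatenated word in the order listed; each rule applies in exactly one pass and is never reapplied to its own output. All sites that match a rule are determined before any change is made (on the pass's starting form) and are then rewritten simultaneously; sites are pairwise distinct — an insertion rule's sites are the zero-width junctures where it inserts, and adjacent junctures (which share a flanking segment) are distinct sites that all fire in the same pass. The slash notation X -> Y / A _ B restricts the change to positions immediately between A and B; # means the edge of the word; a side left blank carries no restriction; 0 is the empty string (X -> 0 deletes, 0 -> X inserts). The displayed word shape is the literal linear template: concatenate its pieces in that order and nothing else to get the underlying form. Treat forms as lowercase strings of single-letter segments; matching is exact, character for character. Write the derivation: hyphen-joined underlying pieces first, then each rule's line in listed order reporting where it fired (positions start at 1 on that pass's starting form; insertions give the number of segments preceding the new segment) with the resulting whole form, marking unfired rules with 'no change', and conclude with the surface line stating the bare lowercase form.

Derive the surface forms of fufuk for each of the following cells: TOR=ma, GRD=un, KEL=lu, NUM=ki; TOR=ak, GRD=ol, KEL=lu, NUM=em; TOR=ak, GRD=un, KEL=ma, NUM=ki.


cell TOR=ma, GRD=un, KEL=lu, NUM=ki:
underlying: a-fufuk-ru-pev-zo
1. b -> p, v -> f, z -> s / _ #: no change
2. f -> v, p -> b, t -> d / V _ V: fires at position(s) 2, 4, 9: avuvukrubevzo
surface: avuvukrubevzo

cell TOR=ak, GRD=ol, KEL=lu, NUM=em:
underlying: faf-fufuk-ki-no-zo
1. b -> p, v -> f, z -> s / _ #: no change
2. f -> v, p -> b, t -> d / V _ V: fires at position(s) 6: faffuvukkinozo
surface: faffuvukkinozo

cell TOR=ak, GRD=un, KEL=ma, NUM=ki:
underlying: faf-fufuk-ru-pev-kib
1. b -> p, v -> f, z -> s / _ #: fires at position(s) 16: faffufukrupevkip
2. f -> v, p -> b, t -> d / V _ V: fires at position(s) 6, 11: faffuvukrubevkip
surface: faffuvukrubevkip


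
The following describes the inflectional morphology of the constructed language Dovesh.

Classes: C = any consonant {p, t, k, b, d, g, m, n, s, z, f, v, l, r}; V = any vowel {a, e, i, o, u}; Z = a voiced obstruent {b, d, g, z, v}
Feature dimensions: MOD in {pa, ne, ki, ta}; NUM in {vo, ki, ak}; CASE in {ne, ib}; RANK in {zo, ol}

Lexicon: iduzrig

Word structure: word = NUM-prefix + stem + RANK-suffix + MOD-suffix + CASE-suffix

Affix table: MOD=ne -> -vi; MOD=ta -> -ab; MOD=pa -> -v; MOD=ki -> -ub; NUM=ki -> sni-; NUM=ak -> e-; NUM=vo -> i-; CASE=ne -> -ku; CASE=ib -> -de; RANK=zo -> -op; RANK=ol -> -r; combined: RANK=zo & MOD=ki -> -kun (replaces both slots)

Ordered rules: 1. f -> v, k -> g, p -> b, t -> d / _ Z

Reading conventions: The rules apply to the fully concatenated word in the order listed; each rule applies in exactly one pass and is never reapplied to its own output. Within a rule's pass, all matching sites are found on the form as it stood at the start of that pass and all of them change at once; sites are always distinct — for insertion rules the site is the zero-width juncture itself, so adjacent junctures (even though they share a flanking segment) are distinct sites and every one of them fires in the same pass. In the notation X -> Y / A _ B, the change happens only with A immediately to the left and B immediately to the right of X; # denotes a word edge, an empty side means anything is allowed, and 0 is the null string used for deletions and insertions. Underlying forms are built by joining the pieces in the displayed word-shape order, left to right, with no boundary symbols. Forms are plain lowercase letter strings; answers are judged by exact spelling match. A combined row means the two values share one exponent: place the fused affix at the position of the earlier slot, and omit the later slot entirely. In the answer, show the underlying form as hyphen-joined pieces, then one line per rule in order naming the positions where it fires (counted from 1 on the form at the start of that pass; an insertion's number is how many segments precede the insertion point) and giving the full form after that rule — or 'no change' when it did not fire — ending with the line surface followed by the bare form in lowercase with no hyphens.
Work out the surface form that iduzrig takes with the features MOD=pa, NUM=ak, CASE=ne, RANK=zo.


underlying: e-iduzrig-op-v-ku
1. f -> v, k -> g, p -> b, t -> d / _ Z: fires at position(s) 10: eiduzrigobvku
surface: eiduzrigobvku


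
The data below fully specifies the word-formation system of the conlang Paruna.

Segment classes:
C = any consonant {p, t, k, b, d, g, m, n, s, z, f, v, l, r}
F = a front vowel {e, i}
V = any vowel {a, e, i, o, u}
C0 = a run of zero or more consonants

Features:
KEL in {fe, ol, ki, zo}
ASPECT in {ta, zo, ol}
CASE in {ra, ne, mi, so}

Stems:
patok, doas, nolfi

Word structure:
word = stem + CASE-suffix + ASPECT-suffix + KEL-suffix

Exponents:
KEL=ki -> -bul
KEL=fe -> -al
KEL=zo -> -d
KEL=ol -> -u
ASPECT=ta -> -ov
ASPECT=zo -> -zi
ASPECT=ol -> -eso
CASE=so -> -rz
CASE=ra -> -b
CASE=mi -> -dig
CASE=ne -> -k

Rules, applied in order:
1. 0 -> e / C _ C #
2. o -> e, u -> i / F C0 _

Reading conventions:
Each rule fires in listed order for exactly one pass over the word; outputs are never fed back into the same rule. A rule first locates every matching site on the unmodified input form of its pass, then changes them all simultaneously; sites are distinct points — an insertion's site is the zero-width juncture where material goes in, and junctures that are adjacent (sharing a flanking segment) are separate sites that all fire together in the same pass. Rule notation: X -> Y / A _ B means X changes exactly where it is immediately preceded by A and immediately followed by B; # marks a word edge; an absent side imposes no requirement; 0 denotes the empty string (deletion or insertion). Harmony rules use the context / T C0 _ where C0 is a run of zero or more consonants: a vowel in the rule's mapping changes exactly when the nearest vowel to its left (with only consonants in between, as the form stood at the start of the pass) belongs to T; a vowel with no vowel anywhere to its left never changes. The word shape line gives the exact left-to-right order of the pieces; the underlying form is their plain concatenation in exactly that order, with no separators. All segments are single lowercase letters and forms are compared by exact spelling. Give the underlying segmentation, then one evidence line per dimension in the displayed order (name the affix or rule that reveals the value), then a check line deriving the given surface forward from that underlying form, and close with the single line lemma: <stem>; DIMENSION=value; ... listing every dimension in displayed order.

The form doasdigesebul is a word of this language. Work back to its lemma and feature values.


underlying: doas-dig-eso-bul
KEL=ki - signalled by the affix -bul
ASPECT=ol - signalled by the affix -eso
CASE=mi - signalled by the affix -dig
check: doasdigesobul -> doasdigesobul -> doasdigesebul
lemma: doas; KEL=ki; ASPECT=ol; CASE=mi


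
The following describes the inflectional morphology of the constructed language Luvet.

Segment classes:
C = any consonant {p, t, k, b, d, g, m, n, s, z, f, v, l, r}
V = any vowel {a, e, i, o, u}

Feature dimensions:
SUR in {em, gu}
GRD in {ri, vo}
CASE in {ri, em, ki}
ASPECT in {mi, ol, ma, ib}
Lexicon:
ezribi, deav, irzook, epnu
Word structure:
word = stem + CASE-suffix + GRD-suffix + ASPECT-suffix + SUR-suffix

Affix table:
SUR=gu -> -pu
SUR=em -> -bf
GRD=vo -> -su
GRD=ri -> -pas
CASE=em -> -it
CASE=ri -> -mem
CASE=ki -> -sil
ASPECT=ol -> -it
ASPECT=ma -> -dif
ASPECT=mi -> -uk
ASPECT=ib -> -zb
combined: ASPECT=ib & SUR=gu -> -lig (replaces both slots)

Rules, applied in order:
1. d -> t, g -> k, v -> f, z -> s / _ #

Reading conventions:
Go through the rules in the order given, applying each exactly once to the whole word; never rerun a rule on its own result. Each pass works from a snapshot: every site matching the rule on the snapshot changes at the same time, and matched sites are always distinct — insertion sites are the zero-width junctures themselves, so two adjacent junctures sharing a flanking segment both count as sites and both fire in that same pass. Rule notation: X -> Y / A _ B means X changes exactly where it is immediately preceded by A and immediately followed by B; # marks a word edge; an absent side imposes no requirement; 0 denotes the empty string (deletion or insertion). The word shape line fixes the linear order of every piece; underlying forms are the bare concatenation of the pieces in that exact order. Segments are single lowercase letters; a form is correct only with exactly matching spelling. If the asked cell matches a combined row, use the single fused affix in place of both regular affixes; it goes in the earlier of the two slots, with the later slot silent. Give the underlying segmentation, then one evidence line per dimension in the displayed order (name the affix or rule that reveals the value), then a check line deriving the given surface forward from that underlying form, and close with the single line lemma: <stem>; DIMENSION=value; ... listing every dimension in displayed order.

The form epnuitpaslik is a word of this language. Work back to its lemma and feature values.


underlying: epnu-it-pas-lig
SUR=gu - signalled by the combined affix row
GRD=ri - signalled by the affix -pas
CASE=em - signalled by the affix -it
ASPECT=ib - signalled by the combined affix row
check: epnuitpaslig -> epnuitpaslik
lemma: epnu; SUR=gu; GRD=ri; CASE=em; ASPECT=ib
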